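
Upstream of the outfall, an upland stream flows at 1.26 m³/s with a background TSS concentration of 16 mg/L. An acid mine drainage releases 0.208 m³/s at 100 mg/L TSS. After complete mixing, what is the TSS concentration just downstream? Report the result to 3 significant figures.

Mixed concentration C = ΣQC/ΣQ = (1.260·16.00 + 0.2080·100.0) / 1.468 = 40.96/1.468 = 27.90 mg/L.

27.9 mg/L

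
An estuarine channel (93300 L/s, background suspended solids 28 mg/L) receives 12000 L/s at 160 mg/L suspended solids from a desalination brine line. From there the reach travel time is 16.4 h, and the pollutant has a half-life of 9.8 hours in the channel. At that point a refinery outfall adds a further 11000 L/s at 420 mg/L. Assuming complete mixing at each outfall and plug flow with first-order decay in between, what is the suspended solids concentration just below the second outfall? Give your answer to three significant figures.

Conservation of mass: C = (93300·28.00 + 12000·160.0) / 105300 = 4532000/105300 = 43.04 mg/L; combined flow 105300 L/s.
Half-life 9.8 h → k = ln 2 / 9.8 = 0.07073 h⁻¹ = 1.698 d⁻¹.
Decay over the reach: 43.04·exp(−kt) = 43.04·0.3135 = 13.49 mg/L.
Second outfall: C = (105300·13.49 + 11000·420.0)/116300 = 51.94 mg/L.

51.9 mg/L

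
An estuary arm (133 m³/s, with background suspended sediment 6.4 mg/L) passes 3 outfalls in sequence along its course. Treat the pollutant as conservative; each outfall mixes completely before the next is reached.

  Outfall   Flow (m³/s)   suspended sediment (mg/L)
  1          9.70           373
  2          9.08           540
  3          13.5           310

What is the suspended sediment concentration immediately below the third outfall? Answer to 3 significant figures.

After outfall 1: Q = 133.0 + 9.700 = 142.7 m³/s; C = (133.0·6.400 + 9.700·373.0)/142.7 = 31.32 mg/L.
After outfall 2: Q = 142.7 + 9.080 = 151.8 m³/s; C = (142.7·31.32 + 9.080·540.0)/151.8 = 61.75 mg/L.
After outfall 3: Q = 151.8 + 13.50 = 165.3 m³/s; C = (151.8·61.75 + 13.50·310.0)/165.3 = 82.03 mg/L.

82.0 mg/L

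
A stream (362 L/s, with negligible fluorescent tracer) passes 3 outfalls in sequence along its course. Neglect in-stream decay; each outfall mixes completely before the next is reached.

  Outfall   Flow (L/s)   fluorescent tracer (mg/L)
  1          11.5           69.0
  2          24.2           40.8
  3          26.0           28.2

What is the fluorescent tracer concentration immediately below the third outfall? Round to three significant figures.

After outfall 1: Q = 362.0 + 11.50 = 373.5 L/s; C = (362.0·0 + 11.50·69.00)/373.5 = 2.124 mg/L.
After outfall 2: Q = 373.5 + 24.20 = 397.7 L/s; C = (373.5·2.124 + 24.20·40.80)/397.7 = 4.478 mg/L.
After outfall 3: Q = 397.7 + 26.00 = 423.7 L/s; C = (397.7·4.478 + 26.00·28.20)/423.7 = 5.934 mg/L.

5.93 mg/L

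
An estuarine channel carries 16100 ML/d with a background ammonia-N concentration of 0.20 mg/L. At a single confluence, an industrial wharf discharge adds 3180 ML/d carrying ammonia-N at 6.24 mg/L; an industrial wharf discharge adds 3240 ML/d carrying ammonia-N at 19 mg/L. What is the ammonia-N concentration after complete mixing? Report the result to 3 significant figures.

After mixing, C = (16100·0.2000 + 3180·6.240 + 3240·19.00) / 22520 = 84620/22520 = 3.758 mg/L.

3.76 mg/L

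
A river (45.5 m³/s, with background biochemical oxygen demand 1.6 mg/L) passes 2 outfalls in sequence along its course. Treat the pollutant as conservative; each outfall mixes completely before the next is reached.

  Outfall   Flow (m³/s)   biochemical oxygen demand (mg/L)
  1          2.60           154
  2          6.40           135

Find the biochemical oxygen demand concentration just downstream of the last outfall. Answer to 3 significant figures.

24.5 mg/L

Below outfall 1: Q → 48.10 m³/s, C = (45.50·1.600 + 2.600·154.0)/48.10 = 9.838 mg/L.
Below outfall 2: Q → 54.50 m³/s, C = (48.10·9.838 + 6.400·135.0)/54.50 = 24.54 mg/L.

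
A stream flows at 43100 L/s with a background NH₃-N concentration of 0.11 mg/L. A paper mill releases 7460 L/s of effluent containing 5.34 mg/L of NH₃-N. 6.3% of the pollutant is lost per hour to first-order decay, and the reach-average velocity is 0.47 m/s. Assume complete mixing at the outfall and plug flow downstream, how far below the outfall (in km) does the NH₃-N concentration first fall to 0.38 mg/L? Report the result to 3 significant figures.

Conservation of mass: C = (43100·0.1100 + 7460·5.340) / 50560 = 44580/50560 = 0.8817 mg/L.
6.3%/h lost → k = −ln(1 − 0.063) = 0.06507 h⁻¹.
Set 0.8817·exp(−k·t) = 0.38 → t = ln(0.8817/0.38)/k = 46560 s = 12.93 h.
Distance = v·t = 0.47·46560 = 21880 m = 21.88 km.

21.9 km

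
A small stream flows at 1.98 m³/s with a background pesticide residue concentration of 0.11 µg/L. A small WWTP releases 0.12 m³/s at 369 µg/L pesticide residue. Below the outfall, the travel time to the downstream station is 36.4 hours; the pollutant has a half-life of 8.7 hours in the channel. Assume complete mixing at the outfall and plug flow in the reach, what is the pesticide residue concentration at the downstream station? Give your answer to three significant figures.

1.17 µg/L

Flow-weighted average: C = (1.980·0.1100 + 0.1200·369.0) / 2.100 = 44.50/2.100 = 21.19 µg/L.
Half-life 8.7 h → k = ln 2 / 8.7 = 0.07967 h⁻¹ = 1.912 d⁻¹.
Applying C = C₀e^(−kt): 21.19 × 0.05502 = 1.166 µg/L.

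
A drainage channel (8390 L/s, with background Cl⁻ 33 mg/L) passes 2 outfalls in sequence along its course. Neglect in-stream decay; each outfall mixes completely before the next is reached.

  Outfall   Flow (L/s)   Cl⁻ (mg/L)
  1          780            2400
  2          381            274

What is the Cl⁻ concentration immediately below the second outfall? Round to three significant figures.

After outfall 1: Q = 8390 + 780.0 = 9170 L/s; C = (8390·33.00 + 780.0·2400)/9170 = 234.3 mg/L.
After outfall 2: Q = 9170 + 381.0 = 9551 L/s; C = (9170·234.3 + 381.0·274.0)/9551 = 235.9 mg/L.

236 mg/L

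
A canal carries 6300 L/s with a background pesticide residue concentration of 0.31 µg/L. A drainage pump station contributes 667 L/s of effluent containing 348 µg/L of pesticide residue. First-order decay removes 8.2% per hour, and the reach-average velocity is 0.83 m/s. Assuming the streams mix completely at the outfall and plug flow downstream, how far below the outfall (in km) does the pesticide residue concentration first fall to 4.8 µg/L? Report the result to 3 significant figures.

Flow-weighted average: C = (6300·0.3100 + 667.0·348.0) / 6967 = 234100/6967 = 33.60 µg/L.
8.2%/h lost → k = −ln(1 − 0.082) = 0.08556 h⁻¹.
Set 33.60·exp(−k·t) = 4.8 → t = ln(33.60/4.8)/k = 81870 s = 22.74 h.
Distance = v·t = 0.83·81870 = 67960 m = 67.96 km.

68.0 km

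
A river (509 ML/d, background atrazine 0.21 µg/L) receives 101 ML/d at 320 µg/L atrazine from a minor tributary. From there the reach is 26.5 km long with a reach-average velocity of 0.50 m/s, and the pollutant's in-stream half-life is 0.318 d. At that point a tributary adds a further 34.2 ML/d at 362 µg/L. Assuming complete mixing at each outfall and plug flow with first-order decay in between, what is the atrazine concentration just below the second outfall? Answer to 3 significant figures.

Mass balance: C = (509.0·0.2100 + 101.0·320.0) / 610.0 = 32430/610.0 = 53.16 µg/L; combined flow 610.0 ML/d.
Travel time t = 26.5·1000 / 0.50 = 53000 s = 14.72 h.
Half-life 0.318 d → k = ln 2 / 0.318 = 2.180 d⁻¹.
After decay, C = 53.16 × e^(−kt) = 53.16 × 0.2626 = 13.96 µg/L.
At the second outfall, C = (610.0·13.96 + 34.20·362.0) / (610.0 + 34.20) = 32.44 µg/L.

32.4 µg/L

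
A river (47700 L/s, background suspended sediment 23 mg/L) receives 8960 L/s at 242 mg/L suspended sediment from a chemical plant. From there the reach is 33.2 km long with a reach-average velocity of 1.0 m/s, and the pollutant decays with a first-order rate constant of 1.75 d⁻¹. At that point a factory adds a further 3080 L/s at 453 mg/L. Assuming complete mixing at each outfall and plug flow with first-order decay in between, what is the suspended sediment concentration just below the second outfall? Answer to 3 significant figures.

51.3 mg/L

After mixing, C = (47700·23.00 + 8960·242.0) / 56660 = 3265000/56660 = 57.63 mg/L; combined flow 56660 L/s.
Travel time t = 33.2·1000 / 1.0 = 33200 s = 9.222 h.
After decay, C = 57.63 × e^(−kt) = 57.63 × 0.5105 = 29.42 mg/L.
Second outfall: C = (56660·29.42 + 3080·453.0)/59740 = 51.26 mg/L.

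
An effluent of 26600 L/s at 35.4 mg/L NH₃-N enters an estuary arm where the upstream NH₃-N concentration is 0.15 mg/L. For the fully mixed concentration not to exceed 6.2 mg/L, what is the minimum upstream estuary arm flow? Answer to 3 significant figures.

Set C_mix = 6.2: (Q·0.1500 + 26600·35.40) / (Q + 26600) = 6.2
→ Q = 26600·(35.40 − 6.2)/(6.2 − 0.1500) = 128400 L/s.

128000 L/s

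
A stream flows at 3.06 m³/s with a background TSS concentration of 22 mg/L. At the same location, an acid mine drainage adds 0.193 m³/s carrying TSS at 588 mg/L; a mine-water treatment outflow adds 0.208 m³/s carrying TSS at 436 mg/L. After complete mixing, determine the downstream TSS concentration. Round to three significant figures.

78.4 mg/L

Mass balance: C = (3.060·22.00 + 0.1930·588.0 + 0.2080·436.0) / 3.461 = 271.5/3.461 = 78.44 mg/L.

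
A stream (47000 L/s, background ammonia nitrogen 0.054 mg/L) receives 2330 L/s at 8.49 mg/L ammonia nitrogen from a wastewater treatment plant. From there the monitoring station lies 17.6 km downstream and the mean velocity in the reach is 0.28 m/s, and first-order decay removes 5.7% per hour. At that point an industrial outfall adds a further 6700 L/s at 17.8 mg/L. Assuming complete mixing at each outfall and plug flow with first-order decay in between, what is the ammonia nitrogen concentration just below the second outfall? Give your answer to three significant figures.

2.27 mg/L

Flow-weighted average: C = (47000·0.05400 + 2330·8.490) / 49330 = 22320/49330 = 0.4525 mg/L; combined flow 49330 L/s.
Travel time t = 17.6·1000 / 0.28 = 62860 s = 17.46 h.
5.7%/h lost → k = −ln(1 − 0.057) = 0.05869 h⁻¹.
Applying C = C₀e^(−kt): 0.4525 × 0.3589 = 0.1624 mg/L.
At the second outfall, C = (49330·0.1624 + 6700·17.80) / (49330 + 6700) = 2.271 mg/L.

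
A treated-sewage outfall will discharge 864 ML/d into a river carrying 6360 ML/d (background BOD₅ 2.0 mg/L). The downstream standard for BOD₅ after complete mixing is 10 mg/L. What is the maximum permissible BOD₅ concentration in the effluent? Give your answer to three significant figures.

68.9 mg/L

At the limit, (Qr·Cr + Qe·Cₑ)/(Qr + Qe) = 10:
Cₑ = (7224·10 − 6360·2.000) / 864.0 = 68.89 mg/L.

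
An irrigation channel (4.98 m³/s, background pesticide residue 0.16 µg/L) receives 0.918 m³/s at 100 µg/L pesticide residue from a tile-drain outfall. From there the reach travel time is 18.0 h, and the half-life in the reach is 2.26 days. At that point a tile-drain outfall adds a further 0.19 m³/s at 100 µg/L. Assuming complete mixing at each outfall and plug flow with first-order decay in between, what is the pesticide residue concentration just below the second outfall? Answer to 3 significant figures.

15.2 µg/L

Flow-weighted average: C = (4.980·0.1600 + 0.9180·100.0) / 5.898 = 92.60/5.898 = 15.70 µg/L; combined flow 5.898 m³/s.
Half-life 2.26 d → k = ln 2 / 2.26 = 0.3067 d⁻¹.
After decay, C = 15.70 × e^(−kt) = 15.70 × 0.7945 = 12.47 µg/L.
Second outfall: C = (5.898·12.47 + 0.1900·100.0)/6.088 = 15.21 µg/L.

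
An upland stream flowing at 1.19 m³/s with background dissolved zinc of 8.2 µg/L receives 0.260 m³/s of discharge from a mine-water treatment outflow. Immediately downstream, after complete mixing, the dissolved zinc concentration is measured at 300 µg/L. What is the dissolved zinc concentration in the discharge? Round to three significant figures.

Mass balance: 1.190·8.200 + 0.2600·Cₑ = 1.450·300.0
→ Cₑ = (1.450·300.0 − 1.190·8.200) / 0.2600 = 1636 µg/L.

1640 µg/L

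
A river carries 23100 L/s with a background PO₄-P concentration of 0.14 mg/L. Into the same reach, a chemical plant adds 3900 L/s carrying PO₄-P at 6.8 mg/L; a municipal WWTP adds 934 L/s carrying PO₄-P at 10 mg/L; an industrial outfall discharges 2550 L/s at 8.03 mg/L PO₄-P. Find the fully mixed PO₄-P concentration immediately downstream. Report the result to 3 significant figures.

1.95 mg/L

Mixed concentration C = ΣQC/ΣQ = (23100·0.1400 + 3900·6.800 + 934.0·10.00 + 2550·8.030) / 30480 = 59570/30480 = 1.954 mg/L.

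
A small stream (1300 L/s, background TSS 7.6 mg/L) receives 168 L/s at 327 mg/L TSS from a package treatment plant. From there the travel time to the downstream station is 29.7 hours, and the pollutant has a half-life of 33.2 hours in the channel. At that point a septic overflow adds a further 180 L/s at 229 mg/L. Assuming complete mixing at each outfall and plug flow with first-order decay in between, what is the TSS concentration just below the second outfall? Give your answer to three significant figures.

46.2 mg/L

After mixing, C = (1300·7.600 + 168.0·327.0) / 1468 = 64820/1468 = 44.15 mg/L; combined flow 1468 L/s.
Half-life 33.2 h → k = ln 2 / 33.2 = 0.02088 h⁻¹ = 0.5011 d⁻¹.
Decay over the reach: 44.15·exp(−kt) = 44.15·0.5379 = 23.75 mg/L.
Second outfall: C = (1468·23.75 + 180.0·229.0)/1648 = 46.17 mg/L.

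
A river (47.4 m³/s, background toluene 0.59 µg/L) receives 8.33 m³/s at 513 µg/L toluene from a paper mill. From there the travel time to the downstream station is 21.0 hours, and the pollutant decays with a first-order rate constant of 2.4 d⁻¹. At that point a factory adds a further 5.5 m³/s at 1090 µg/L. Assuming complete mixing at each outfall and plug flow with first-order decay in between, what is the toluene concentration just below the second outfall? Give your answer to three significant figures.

107 µg/L

After mixing, C = (47.40·0.5900 + 8.330·513.0) / 55.73 = 4301/55.73 = 77.18 µg/L; combined flow 55.73 m³/s.
First-order decay: C = 77.18·exp(−k·t) = 77.18·0.1225 = 9.451 µg/L.
At the second outfall, C = (55.73·9.451 + 5.500·1090) / (55.73 + 5.500) = 106.5 µg/L.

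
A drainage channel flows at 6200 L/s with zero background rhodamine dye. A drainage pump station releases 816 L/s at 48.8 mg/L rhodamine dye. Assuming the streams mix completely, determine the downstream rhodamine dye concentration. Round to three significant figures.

Mixed concentration C = ΣQC/ΣQ = (6200·0 + 816.0·48.80) / 7016 = 39820/7016 = 5.676 mg/L.

5.68 mg/L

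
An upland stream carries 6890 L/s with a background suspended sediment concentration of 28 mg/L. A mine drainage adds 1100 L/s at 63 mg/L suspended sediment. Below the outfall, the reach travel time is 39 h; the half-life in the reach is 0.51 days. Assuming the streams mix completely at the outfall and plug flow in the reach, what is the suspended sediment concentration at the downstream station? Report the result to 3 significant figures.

3.61 mg/L

After mixing, C = (6890·28.00 + 1100·63.00) / 7990 = 262200/7990 = 32.82 mg/L.
Half-life 0.51 d → k = ln 2 / 0.51 = 1.359 d⁻¹.
First-order decay: C = 32.82·exp(−k·t) = 32.82·0.1099 = 3.605 mg/L.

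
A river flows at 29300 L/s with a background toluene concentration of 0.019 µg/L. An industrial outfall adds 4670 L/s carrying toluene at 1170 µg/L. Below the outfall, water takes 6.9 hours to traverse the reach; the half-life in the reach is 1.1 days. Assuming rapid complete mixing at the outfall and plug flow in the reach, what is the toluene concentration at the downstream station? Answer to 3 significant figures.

Conservation of mass: C = (29300·0.01900 + 4670·1170) / 33970 = 5464000/33970 = 160.9 µg/L.
Half-life 1.1 d → k = ln 2 / 1.1 = 0.6301 d⁻¹.
First-order decay: C = 160.9·exp(−k·t) = 160.9·0.8343 = 134.2 µg/L.

134 µg/L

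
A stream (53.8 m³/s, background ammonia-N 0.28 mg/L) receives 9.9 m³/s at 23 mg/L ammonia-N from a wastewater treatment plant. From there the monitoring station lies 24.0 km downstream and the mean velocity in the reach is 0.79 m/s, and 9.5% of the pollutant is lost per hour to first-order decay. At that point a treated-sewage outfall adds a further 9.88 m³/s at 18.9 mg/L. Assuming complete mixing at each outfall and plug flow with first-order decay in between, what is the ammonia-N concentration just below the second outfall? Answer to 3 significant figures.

Mixed concentration C = ΣQC/ΣQ = (53.80·0.2800 + 9.900·23.00) / 63.70 = 242.8/63.70 = 3.811 mg/L; combined flow 63.70 m³/s.
Travel time t = 24.0·1000 / 0.79 = 30380 s = 8.439 h.
9.5%/h lost → k = −ln(1 − 0.095) = 0.09982 h⁻¹.
After decay, C = 3.811 × e^(−kt) = 3.811 × 0.4307 = 1.641 mg/L.
At the second outfall, C = (63.70·1.641 + 9.880·18.90) / (63.70 + 9.880) = 3.959 mg/L.

3.96 mg/L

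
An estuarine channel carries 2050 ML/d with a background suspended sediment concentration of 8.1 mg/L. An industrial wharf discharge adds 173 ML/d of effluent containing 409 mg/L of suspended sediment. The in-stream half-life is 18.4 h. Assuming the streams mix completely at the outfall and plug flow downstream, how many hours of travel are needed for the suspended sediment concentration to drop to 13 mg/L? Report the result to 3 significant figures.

29.4 h

Mixed concentration C = ΣQC/ΣQ = (2050·8.100 + 173.0·409.0) / 2223 = 87360/2223 = 39.30 mg/L.
Half-life 18.4 h → k = ln 2 / 18.4 = 0.03767 h⁻¹ = 0.9041 d⁻¹.
39.30·exp(−k·t) = 13 → t = ln(39.30/13)/k = 105700 s = 29.37 h.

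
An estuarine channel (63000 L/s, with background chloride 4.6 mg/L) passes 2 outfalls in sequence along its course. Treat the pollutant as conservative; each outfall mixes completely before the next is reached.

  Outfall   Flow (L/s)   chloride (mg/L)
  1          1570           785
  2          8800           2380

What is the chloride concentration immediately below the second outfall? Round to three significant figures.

After outfall 1: Q = 63000 + 1570 = 64570 L/s; C = (63000·4.600 + 1570·785.0)/64570 = 23.58 mg/L.
After outfall 2: Q = 64570 + 8800 = 73370 L/s; C = (64570·23.58 + 8800·2380)/73370 = 306.2 mg/L.

306 mg/L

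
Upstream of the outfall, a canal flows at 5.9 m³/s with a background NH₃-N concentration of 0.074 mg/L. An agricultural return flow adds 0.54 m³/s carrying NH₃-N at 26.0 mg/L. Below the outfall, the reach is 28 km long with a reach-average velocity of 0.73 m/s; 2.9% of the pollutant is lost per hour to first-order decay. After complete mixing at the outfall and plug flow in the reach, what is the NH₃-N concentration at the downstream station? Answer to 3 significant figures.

After mixing, C = (5.900·0.07400 + 0.5400·26.00) / 6.440 = 14.48/6.440 = 2.248 mg/L.
Travel time t = 28·1000 / 0.73 = 38360 s = 10.65 h.
2.9%/h lost → k = −ln(1 − 0.029) = 0.02943 h⁻¹.
After decay, C = 2.248 × e^(−kt) = 2.248 × 0.7308 = 1.643 mg/L.

1.64 mg/L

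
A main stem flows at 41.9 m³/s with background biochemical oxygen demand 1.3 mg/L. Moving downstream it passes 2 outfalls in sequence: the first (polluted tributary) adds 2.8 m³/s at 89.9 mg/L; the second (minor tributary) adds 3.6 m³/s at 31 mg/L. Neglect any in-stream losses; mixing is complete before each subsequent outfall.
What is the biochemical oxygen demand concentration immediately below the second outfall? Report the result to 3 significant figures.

Outfall 1: combined Q = 44.70 m³/s; C = (41.90·1.300 + 2.800·89.90)/44.70 = 6.850 mg/L.
Outfall 2: combined Q = 48.30 m³/s; C = (44.70·6.850 + 3.600·31.00)/48.30 = 8.650 mg/L.

8.65 mg/L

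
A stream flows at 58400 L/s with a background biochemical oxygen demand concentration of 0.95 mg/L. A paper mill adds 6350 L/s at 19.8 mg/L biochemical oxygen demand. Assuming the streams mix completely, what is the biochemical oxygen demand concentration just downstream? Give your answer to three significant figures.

2.80 mg/L

Mass balance: C = (58400·0.9500 + 6350·19.80) / 64750 = 181200/64750 = 2.799 mg/L.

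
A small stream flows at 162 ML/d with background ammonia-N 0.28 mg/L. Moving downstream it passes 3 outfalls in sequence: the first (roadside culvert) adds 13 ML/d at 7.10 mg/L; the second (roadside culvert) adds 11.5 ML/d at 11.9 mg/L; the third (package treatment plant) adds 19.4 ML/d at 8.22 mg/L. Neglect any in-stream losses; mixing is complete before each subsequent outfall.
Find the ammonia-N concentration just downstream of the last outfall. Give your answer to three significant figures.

Outfall 1: combined Q = 175.0 ML/d; C = (162.0·0.2800 + 13.00·7.100)/175.0 = 0.7866 mg/L.
Outfall 2: combined Q = 186.5 ML/d; C = (175.0·0.7866 + 11.50·11.90)/186.5 = 1.472 mg/L.
Outfall 3: combined Q = 205.9 ML/d; C = (186.5·1.472 + 19.40·8.220)/205.9 = 2.108 mg/L.

2.11 mg/L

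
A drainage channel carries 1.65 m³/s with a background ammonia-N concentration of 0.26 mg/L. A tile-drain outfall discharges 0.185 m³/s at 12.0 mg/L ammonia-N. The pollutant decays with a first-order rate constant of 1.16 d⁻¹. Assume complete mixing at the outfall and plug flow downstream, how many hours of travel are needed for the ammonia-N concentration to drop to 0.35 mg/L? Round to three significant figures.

Flow-weighted average: C = (1.650·0.2600 + 0.1850·12.00) / 1.835 = 2.649/1.835 = 1.444 mg/L.
1.444·exp(−k·t) = 0.35 → t = ln(1.444/0.35)/k = 105500 s = 29.32 h.

29.3 h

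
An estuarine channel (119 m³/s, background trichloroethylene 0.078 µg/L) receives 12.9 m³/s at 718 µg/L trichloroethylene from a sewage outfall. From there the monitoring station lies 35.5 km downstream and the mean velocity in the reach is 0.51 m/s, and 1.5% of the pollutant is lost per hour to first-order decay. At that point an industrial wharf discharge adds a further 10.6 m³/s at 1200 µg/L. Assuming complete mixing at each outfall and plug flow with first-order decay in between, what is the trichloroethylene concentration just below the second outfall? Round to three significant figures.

138 µg/L

Mass balance: C = (119.0·0.07800 + 12.90·718.0) / 131.9 = 9271/131.9 = 70.29 µg/L; combined flow 131.9 m³/s.
Travel time t = 35.5·1000 / 0.51 = 69610 s = 19.34 h.
1.5%/h lost → k = −ln(1 − 0.015) = 0.01511 h⁻¹.
Applying C = C₀e^(−kt): 70.29 × 0.7466 = 52.48 µg/L.
Second outfall: C = (131.9·52.48 + 10.60·1200)/142.5 = 137.8 µg/L.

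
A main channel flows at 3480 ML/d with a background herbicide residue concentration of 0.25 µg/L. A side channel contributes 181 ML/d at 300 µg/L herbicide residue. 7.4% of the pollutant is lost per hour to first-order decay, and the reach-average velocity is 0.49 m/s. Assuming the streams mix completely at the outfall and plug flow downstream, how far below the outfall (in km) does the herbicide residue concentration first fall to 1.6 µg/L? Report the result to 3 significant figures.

51.5 km

Conservation of mass: C = (3480·0.2500 + 181.0·300.0) / 3661 = 55170/3661 = 15.07 µg/L.
7.4%/h lost → k = −ln(1 − 0.074) = 0.07688 h⁻¹.
Set 15.07·exp(−k·t) = 1.6 → t = ln(15.07/1.6)/k = 105000 s = 29.17 h.
Distance = v·t = 0.49·105000 = 51460 m = 51.46 km.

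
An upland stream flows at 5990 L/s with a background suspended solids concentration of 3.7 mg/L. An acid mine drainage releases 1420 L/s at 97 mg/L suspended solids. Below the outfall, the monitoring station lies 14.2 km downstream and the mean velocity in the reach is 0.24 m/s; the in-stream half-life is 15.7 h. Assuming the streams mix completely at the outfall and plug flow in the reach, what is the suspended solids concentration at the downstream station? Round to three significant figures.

10.4 mg/L

Mixed concentration C = ΣQC/ΣQ = (5990·3.700 + 1420·97.00) / 7410 = 159900/7410 = 21.58 mg/L.
Travel time t = 14.2·1000 / 0.24 = 59170 s = 16.44 h.
Half-life 15.7 h → k = ln 2 / 15.7 = 0.04415 h⁻¹ = 1.060 d⁻¹.
After decay, C = 21.58 × e^(−kt) = 21.58 × 0.4840 = 10.45 mg/L.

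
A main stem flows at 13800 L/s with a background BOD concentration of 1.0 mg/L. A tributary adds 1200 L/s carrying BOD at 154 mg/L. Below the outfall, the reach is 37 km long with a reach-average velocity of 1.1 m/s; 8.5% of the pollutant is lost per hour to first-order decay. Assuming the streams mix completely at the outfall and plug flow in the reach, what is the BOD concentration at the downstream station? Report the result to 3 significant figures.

5.77 mg/L

Conservation of mass: C = (13800·1.000 + 1200·154.0) / 15000 = 198600/15000 = 13.24 mg/L.
Travel time t = 37·1000 / 1.1 = 33640 s = 9.343 h.
8.5%/h lost → k = −ln(1 − 0.085) = 0.08883 h⁻¹.
After decay, C = 13.24 × e^(−kt) = 13.24 × 0.4361 = 5.773 mg/L.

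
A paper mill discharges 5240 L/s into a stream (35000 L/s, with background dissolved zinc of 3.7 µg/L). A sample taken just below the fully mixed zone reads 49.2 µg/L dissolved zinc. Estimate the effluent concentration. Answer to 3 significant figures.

Mass balance: 35000·3.700 + 5240·Cₑ = 40240·49.20
→ Cₑ = (40240·49.20 − 35000·3.700) / 5240 = 353.1 µg/L.

353 µg/L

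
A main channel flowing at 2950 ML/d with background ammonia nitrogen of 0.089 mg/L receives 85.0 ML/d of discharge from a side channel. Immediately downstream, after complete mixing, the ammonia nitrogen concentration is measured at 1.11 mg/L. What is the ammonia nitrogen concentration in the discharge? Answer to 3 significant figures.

36.5 mg/L

Mass balance: 2950·0.08900 + 85.00·Cₑ = 3035·1.110
→ Cₑ = (3035·1.110 − 2950·0.08900) / 85.00 = 36.54 mg/L.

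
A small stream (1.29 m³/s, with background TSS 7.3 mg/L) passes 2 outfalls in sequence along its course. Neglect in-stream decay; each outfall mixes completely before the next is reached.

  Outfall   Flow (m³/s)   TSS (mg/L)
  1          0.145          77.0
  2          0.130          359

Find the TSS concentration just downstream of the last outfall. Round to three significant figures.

After outfall 1: Q = 1.290 + 0.1450 = 1.435 m³/s; C = (1.290·7.300 + 0.1450·77.00)/1.435 = 14.34 mg/L.
After outfall 2: Q = 1.435 + 0.1300 = 1.565 m³/s; C = (1.435·14.34 + 0.1300·359.0)/1.565 = 42.97 mg/L.

43.0 mg/L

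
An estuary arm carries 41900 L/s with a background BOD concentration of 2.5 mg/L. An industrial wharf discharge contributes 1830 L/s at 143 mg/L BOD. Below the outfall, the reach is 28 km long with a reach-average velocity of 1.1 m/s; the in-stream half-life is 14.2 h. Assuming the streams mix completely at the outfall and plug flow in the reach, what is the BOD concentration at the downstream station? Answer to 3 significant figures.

After mixing, C = (41900·2.500 + 1830·143.0) / 43730 = 366400/43730 = 8.380 mg/L.
Travel time t = 28·1000 / 1.1 = 25450 s = 7.071 h.
Half-life 14.2 h → k = ln 2 / 14.2 = 0.04881 h⁻¹ = 1.172 d⁻¹.
After decay, C = 8.380 × e^(−kt) = 8.380 × 0.7081 = 5.934 mg/L.

5.93 mg/L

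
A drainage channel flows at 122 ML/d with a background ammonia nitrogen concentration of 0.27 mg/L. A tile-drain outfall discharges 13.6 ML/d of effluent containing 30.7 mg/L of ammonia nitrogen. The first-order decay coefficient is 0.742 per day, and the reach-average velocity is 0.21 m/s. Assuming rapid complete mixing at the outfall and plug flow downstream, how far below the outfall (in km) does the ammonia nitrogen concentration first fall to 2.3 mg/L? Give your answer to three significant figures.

8.99 km

Conservation of mass: C = (122.0·0.2700 + 13.60·30.70) / 135.6 = 450.5/135.6 = 3.322 mg/L.
Set 3.322·exp(−k·t) = 2.3 → t = ln(3.322/2.3)/k = 42810 s = 11.89 h.
Distance = v·t = 0.21·42810 = 8990 m = 8.990 km.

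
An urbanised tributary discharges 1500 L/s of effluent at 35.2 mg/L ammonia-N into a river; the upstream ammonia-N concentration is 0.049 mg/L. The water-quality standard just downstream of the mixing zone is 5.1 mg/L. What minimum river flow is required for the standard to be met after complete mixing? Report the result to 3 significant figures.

8940 L/s

Set C_mix = 5.1: (Q·0.04900 + 1500·35.20) / (Q + 1500) = 5.1
→ Q = 1500·(35.20 − 5.1)/(5.1 − 0.04900) = 8939 L/s.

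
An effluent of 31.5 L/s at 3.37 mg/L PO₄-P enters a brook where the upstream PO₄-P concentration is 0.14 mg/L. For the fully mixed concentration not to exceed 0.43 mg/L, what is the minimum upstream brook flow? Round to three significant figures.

Set C_mix = 0.43: (Q·0.1400 + 31.50·3.370) / (Q + 31.50) = 0.43
→ Q = 31.50·(3.370 − 0.43)/(0.43 − 0.1400) = 319.3 L/s.

319 L/s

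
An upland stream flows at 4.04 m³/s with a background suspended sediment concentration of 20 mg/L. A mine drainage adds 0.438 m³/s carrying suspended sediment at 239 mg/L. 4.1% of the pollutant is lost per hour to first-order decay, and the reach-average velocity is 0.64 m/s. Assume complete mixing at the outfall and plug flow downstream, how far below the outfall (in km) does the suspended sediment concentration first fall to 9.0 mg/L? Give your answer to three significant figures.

84.0 km

Mass balance: C = (4.040·20.00 + 0.4380·239.0) / 4.478 = 185.5/4.478 = 41.42 mg/L.
4.1%/h lost → k = −ln(1 − 0.041) = 0.04186 h⁻¹.
Set 41.42·exp(−k·t) = 9.0 → t = ln(41.42/9.0)/k = 131300 s = 36.46 h.
Distance = v·t = 0.64·131300 = 84010 m = 84.01 km.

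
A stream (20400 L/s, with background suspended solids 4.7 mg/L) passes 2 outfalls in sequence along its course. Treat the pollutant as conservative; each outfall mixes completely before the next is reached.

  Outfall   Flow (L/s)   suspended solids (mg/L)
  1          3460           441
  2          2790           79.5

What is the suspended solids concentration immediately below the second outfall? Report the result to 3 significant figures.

69.2 mg/L

Outfall 1: combined Q = 23860 L/s; C = (20400·4.700 + 3460·441.0)/23860 = 67.97 mg/L.
Outfall 2: combined Q = 26650 L/s; C = (23860·67.97 + 2790·79.50)/26650 = 69.18 mg/L.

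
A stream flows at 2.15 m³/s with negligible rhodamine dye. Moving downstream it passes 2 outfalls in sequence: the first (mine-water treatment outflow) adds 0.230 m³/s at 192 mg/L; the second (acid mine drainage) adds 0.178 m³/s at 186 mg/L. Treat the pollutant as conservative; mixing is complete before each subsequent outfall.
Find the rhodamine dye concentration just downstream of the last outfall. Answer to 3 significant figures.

30.2 mg/L

After outfall 1: Q = 2.150 + 0.2300 = 2.380 m³/s; C = (2.150·0 + 0.2300·192.0)/2.380 = 18.55 mg/L.
After outfall 2: Q = 2.380 + 0.1780 = 2.558 m³/s; C = (2.380·18.55 + 0.1780·186.0)/2.558 = 30.21 mg/L.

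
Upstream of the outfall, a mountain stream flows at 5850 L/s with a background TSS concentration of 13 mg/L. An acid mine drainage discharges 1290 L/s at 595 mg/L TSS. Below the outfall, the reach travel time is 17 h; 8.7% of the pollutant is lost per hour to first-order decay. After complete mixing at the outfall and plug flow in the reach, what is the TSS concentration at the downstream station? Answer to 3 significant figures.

After mixing, C = (5850·13.00 + 1290·595.0) / 7140 = 843600/7140 = 118.2 mg/L.
8.7%/h lost → k = −ln(1 − 0.087) = 0.09102 h⁻¹.
After decay, C = 118.2 × e^(−kt) = 118.2 × 0.2128 = 25.14 mg/L.

25.1 mg/L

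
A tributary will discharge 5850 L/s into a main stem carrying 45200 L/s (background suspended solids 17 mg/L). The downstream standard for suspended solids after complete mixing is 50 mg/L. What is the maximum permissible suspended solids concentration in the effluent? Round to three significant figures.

At the limit, (Qr·Cr + Qe·Cₑ)/(Qr + Qe) = 50:
Cₑ = (51050·50 − 45200·17.00) / 5850 = 305.0 mg/L.

305 mg/L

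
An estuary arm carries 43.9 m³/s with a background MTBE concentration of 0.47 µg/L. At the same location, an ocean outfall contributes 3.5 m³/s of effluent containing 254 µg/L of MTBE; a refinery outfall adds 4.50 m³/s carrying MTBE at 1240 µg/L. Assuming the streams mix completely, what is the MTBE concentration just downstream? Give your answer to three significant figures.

125 µg/L

Mass balance: C = (43.90·0.4700 + 3.500·254.0 + 4.500·1240) / 51.90 = 6490/51.90 = 125.0 µg/L.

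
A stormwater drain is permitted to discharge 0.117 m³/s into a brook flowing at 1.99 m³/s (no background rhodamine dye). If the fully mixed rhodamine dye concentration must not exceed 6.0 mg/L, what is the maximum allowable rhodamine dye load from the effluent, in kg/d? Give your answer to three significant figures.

1090 kg/d

Mass balance at the limit: 1.990·0 + 0.1170·Cₑ = 2.107·6.0 → Cₑ = 108.1 mg/L.
Load = 0.1170 m³/s × 108.1 g/m³ × 86 400 s/d = 1092 kg/d.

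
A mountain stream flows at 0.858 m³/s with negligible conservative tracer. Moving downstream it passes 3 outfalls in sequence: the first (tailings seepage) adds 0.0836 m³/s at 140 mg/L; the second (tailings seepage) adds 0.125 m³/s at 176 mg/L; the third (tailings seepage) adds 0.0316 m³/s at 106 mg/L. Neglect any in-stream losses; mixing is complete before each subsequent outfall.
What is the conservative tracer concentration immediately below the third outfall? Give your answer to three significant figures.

Below outfall 1: Q → 0.9416 m³/s, C = (0.8580·0 + 0.08360·140.0)/0.9416 = 12.43 mg/L.
Below outfall 2: Q → 1.067 m³/s, C = (0.9416·12.43 + 0.1250·176.0)/1.067 = 31.60 mg/L.
Below outfall 3: Q → 1.098 m³/s, C = (1.067·31.60 + 0.03160·106.0)/1.098 = 33.74 mg/L.

33.7 mg/L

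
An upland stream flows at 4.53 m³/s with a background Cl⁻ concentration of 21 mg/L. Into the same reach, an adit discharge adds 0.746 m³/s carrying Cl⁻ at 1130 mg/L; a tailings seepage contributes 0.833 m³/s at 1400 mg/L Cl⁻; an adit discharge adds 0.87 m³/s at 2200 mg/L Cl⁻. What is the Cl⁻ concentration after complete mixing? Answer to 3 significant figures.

Conservation of mass: C = (4.530·21.00 + 0.7460·1130 + 0.8330·1400 + 0.8700·2200) / 6.979 = 4018/6.979 = 575.8 mg/L.

576 mg/L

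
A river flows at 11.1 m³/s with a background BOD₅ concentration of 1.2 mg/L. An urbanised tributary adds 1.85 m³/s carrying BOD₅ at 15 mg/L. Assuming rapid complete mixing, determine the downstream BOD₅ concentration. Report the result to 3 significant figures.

3.17 mg/L

Conservation of mass: C = (11.10·1.200 + 1.850·15.00) / 12.95 = 41.07/12.95 = 3.171 mg/L.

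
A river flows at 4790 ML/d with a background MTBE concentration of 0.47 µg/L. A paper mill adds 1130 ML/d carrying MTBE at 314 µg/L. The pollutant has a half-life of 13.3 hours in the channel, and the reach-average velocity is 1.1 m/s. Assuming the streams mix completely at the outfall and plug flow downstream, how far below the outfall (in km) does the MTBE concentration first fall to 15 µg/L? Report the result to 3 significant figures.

Flow-weighted average: C = (4790·0.4700 + 1130·314.0) / 5920 = 357100/5920 = 60.32 µg/L.
Half-life 13.3 h → k = ln 2 / 13.3 = 0.05212 h⁻¹ = 1.251 d⁻¹.
Set 60.32·exp(−k·t) = 15 → t = ln(60.32/15)/k = 96120 s = 26.70 h.
Distance = v·t = 1.1·96120 = 105700 m = 105.7 km.

106 km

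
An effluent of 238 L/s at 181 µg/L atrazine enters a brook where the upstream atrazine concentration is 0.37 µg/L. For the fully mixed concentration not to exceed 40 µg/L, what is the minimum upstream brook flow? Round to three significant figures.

Set C_mix = 40: (Q·0.3700 + 238.0·181.0) / (Q + 238.0) = 40
→ Q = 238.0·(181.0 − 40)/(40 − 0.3700) = 846.8 L/s.

847 L/s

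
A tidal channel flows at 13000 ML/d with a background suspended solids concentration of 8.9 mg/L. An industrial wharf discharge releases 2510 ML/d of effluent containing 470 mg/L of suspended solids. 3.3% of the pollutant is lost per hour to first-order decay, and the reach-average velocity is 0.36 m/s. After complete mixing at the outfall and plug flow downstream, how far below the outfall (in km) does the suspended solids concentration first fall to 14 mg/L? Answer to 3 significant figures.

Mass balance: C = (13000·8.900 + 2510·470.0) / 15510 = 1295000/15510 = 83.52 mg/L.
3.3%/h lost → k = −ln(1 − 0.033) = 0.03356 h⁻¹.
Set 83.52·exp(−k·t) = 14 → t = ln(83.52/14)/k = 191600 s = 53.22 h.
Distance = v·t = 0.36·191600 = 68980 m = 68.98 km.

69.0 km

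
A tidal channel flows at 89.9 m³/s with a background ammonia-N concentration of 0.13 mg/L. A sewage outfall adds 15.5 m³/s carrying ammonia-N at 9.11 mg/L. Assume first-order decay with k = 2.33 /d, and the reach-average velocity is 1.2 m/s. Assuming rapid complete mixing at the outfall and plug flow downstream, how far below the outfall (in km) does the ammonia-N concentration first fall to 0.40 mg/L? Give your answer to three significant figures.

57.3 km

After mixing, C = (89.90·0.1300 + 15.50·9.110) / 105.4 = 152.9/105.4 = 1.451 mg/L.
Set 1.451·exp(−k·t) = 0.40 → t = ln(1.451/0.40)/k = 47770 s = 13.27 h.
Distance = v·t = 1.2·47770 = 57320 m = 57.32 km.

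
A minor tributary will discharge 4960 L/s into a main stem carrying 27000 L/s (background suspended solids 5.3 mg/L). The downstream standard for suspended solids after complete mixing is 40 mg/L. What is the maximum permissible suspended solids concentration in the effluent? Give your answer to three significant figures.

229 mg/L

At the limit, (Qr·Cr + Qe·Cₑ)/(Qr + Qe) = 40:
Cₑ = (31960·40 − 27000·5.300) / 4960 = 228.9 mg/L.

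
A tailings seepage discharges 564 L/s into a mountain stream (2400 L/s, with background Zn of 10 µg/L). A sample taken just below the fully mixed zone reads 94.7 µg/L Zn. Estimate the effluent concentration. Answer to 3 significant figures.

455 µg/L

Mass balance: 2400·10.00 + 564.0·Cₑ = 2964·94.70
→ Cₑ = (2964·94.70 − 2400·10.00) / 564.0 = 455.1 µg/L.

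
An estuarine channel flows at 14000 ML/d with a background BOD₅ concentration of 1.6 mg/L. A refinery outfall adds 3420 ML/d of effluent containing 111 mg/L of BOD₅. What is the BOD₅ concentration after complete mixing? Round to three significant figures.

Mass balance: C = (14000·1.600 + 3420·111.0) / 17420 = 402000/17420 = 23.08 mg/L.

23.1 mg/L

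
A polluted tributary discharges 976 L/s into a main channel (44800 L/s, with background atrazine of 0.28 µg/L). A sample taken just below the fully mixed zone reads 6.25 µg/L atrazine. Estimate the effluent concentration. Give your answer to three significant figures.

Mass balance: 44800·0.2800 + 976.0·Cₑ = 45780·6.250
→ Cₑ = (45780·6.250 − 44800·0.2800) / 976.0 = 280.3 µg/L.

280 µg/L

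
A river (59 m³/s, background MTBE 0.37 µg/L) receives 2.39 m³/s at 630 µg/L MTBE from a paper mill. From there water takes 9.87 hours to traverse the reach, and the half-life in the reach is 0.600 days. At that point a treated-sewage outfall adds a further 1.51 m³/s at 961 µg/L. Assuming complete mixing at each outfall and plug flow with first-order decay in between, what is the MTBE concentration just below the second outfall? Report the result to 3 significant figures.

Mass balance: C = (59.00·0.3700 + 2.390·630.0) / 61.39 = 1528/61.39 = 24.88 µg/L; combined flow 61.39 m³/s.
Half-life 0.600 d → k = ln 2 / 0.600 = 1.155 d⁻¹.
First-order decay: C = 24.88·exp(−k·t) = 24.88·0.6218 = 15.47 µg/L.
At the second outfall, C = (61.39·15.47 + 1.510·961.0) / (61.39 + 1.510) = 38.17 µg/L.

38.2 µg/L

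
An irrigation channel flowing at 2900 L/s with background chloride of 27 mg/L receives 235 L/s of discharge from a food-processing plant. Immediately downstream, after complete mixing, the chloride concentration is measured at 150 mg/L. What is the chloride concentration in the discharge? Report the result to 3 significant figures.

Mass balance: 2900·27.00 + 235.0·Cₑ = 3135·150.0
→ Cₑ = (3135·150.0 − 2900·27.00) / 235.0 = 1668 mg/L.

1670 mg/L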